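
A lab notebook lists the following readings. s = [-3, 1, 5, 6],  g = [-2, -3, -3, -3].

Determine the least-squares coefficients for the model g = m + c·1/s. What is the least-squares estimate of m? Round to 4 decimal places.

Forming AᵀA = [[4, 31/30]; [31/30, 1061/900]] and Aᵀg = [-11, -103/30]ᵀ gives AᵀA·[m, c]ᵀ = Aᵀg.
Determinant 4·(1061/900) − (31/30)² = 3283/900.
m = ((-11)·(1061/900) − (31/30)·(-103/30))/(3283/900) = -8478/3283; c = (4·(-103/30) − (31/30)·(-11))/(3283/900) = -2130/3283.

m = -2.5824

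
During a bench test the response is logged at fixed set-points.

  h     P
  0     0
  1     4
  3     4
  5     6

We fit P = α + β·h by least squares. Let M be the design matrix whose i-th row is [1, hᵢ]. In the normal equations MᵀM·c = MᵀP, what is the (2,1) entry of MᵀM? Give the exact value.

9

Row 2 ↔ basis h, column 1 ↔ basis 1, so (MᵀM)_{2,1} = Σᵢ h = (0)·(1) + (1)·(1) + (3)·(1) + (5)·(1) = 9.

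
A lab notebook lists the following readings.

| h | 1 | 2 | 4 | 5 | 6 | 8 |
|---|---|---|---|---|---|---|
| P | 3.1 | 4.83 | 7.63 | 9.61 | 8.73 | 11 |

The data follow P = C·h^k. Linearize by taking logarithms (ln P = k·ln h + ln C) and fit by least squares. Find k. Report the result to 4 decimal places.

k = 0.6151

With ln Pᵢ as the transformed response and ln hᵢ as the regressor:
Over the data: Σln h = 7.5601, Σ(ln h)² = 12.5270, Σln P = 11.5658, Σln h·ln P = 16.4191.
Normal system: [[12.5270, 7.5601]; [7.5601, 6]]·[k, ln C]ᵀ = [16.4191, 11.5658]ᵀ.
Solving (det = 18.0074): k = 0.61510, ln C = 1.15260.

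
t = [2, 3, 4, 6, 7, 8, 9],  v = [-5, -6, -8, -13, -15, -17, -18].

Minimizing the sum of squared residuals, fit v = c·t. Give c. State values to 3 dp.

The normal equations are: 259·c = -541.
(Σt·t = 259, Σt·v = -541.)
c = (-541)/259 = -2.0888.

c = -2.089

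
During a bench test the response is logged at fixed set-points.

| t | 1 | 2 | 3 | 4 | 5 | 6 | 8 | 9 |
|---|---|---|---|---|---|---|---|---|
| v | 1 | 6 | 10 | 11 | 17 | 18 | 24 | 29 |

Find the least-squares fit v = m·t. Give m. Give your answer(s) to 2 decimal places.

Entries of XᵀX: Σt·t = 236.
For Xᵀv: Σt·v = 733.
Hence m = 733 / 236 ≈ 3.10593.

m = 3.11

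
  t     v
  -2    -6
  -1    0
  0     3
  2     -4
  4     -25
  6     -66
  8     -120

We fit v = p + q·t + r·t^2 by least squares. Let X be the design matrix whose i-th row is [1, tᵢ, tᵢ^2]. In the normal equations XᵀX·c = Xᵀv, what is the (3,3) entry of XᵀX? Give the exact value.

Row 3 ↔ basis t^2, column 3 ↔ basis t^2, so (XᵀX)_{3,3} = Σᵢ (t^2)·(t^2) = (4)·(4) + (1)·(1) + (0)·(0) + (4)·(4) + (16)·(16) + (36)·(36) + (64)·(64) = 5681.

5681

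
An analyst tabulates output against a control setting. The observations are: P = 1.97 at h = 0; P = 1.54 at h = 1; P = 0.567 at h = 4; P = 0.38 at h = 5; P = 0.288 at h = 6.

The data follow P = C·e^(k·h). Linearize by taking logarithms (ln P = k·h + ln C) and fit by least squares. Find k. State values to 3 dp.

Linearized form: ln P = k·h + ln C. From the 5 transformed points,
Σh = 16.0000, Σ(h)² = 78.0000, Σln P = -1.6700, Σh·ln P = -14.1445.
Normal system: [[78.0000, 16.0000]; [16.0000, 5]]·[k, ln C]ᵀ = [-14.1445, -1.6700]ᵀ.
Slope k = (n·Σh·ln P − Σh·Σln P)/(n·Σ(h)² − (Σh)²) = (5·-14.1445 − 16.0000·-1.6700)/134.0000 = -0.32838; ln C = (Σln P − k·Σh)/n = 0.71683.

k = -0.328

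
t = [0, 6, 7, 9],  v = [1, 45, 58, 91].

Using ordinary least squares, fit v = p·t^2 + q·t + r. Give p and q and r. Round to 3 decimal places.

p = 0.900, q = 1.887, r = 1.012

Entries of XᵀX: Σt^2·t^2 = 10258, Σt^2·t = 1288, Σt^2 = 166, Σt·t = 166, Σt = 22, Σ1 = 4.
For Xᵀv: Σt^2·v = 11833, Σt·v = 1495, Σv = 195.
Normal equations: [[10258, 1288, 166]; [1288, 166, 22]; [166, 22, 4]]·[p, q, r]ᵀ = [11833, 1495, 195]ᵀ.
Solving the 3×3 system (Gaussian elimination) gives p = 659/732, q = 1381/732, r = 247/244.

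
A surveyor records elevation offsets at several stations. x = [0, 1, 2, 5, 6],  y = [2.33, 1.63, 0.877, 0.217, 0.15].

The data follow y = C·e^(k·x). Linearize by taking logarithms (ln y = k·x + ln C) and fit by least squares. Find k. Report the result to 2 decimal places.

Taking logs, ln y = k·x + ln C, so regress ln y on x.
Σx = 14.0000, Σ(x)² = 66.0000, Σln y = -2.2218, Σx·ln y = -18.7959.
Equations: 66.0000·k + 14.0000·ln C = -18.7959;  14.0000·k + 5·ln C = -2.2218.
Solving (det = 134.0000): k = -0.46921, ln C = 0.86944.

k = -0.47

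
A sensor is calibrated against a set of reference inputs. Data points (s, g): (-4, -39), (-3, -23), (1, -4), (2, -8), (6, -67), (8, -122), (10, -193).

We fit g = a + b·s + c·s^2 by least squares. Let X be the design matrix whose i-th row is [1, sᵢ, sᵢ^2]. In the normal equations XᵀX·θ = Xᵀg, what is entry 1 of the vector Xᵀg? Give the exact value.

-456

Entry 1 ↔ basis 1, so (Xᵀg)_{1} = Σᵢ gᵢ = (1)·(-39) + (1)·(-23) + (1)·(-4) + (1)·(-8) + (1)·(-67) + (1)·(-122) + (1)·(-193) = -456.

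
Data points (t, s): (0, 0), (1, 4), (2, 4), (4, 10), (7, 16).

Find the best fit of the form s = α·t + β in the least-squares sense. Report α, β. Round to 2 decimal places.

The normal system XᵀX·[α, β]ᵀ = Xᵀs is [[70, 14]; [14, 5]]·[α, β]ᵀ = [164, 34]ᵀ.
det = 70·5 − 14² = 154.
α = (164·5 − 14·34)/154 = 172/77; β = (70·34 − 14·164)/154 = 6/11.

α = 2.23, β = 0.55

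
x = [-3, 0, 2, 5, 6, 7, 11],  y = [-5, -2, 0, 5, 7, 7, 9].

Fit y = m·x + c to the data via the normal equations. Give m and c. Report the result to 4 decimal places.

The normal equations are: 244·m + 28·c = 230;  28·m + 7·c = 21.
Δ = 244·7 − 28² = 924.
m = (230·7 − 28·21)/924 = 73/66; c = (244·21 − 28·230)/924 = -47/33.

m = 1.1061, c = -1.4242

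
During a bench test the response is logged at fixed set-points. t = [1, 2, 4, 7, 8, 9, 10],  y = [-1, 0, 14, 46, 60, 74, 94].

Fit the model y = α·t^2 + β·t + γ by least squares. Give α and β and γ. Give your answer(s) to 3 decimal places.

The normal equations are: 23331·α + 2657·β + 315·γ = 21711;  2657·α + 315·β + 41·γ = 2463;  315·α + 41·β + 7·γ = 287.
Solving the 3×3 system (Gaussian elimination) gives α = 20527/22792, β = 2205/3256, γ = -9956/2849.

α = 0.901, β = 0.677, γ = -3.495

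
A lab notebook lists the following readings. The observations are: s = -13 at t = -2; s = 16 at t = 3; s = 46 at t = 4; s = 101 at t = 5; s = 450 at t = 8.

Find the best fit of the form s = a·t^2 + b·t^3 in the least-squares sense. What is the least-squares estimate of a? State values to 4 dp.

a = -1.1475

The normal system AᵀA·[a, b]ᵀ = Aᵀs is [[5074, 37128]; [37128, 282658]]·[a, b]ᵀ = [32153, 246505]ᵀ.
Determinant 5074·282658 − 37128² = 55718308.
a = (32153·282658 − 37128·246505)/55718308 = -31967483/27859154; b = (5074·246505 − 37128·32153)/55718308 = 28494893/27859154.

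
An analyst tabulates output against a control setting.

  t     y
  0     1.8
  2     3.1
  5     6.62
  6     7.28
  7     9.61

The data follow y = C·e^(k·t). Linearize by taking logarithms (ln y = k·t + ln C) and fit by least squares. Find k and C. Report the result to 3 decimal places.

Taking logs, ln y = k·t + ln C, so regress ln y on t.
Σt = 20.0000, Σ(t)² = 114.0000, Σln y = 7.8572, Σt·ln y = 39.4637.
Normal system: [[114.0000, 20.0000]; [20.0000, 5]]·[k, ln C]ᵀ = [39.4637, 7.8572]ᵀ.
Solving (det = 170.0000): k = 0.23632, ln C = 0.62617, so C = exp(0.62617) = 1.87044.

k = 0.236, C = 1.870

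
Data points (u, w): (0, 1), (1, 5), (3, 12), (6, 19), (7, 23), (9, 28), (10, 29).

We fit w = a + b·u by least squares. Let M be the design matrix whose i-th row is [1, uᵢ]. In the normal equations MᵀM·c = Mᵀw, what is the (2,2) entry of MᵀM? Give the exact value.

276

Row 2 ↔ basis u, column 2 ↔ basis u, so (MᵀM)_{2,2} = Σᵢ (u)·(u) = (0)·(0) + (1)·(1) + (3)·(3) + (6)·(6) + (7)·(7) + (9)·(9) + (10)·(10) = 276.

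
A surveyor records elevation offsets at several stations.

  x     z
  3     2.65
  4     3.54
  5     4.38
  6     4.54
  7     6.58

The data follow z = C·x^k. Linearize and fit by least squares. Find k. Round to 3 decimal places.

With ln zᵢ as the transformed response and ln xᵢ as the regressor:
Σln x = 7.8320, Σ(ln x)² = 12.7160, Σln z = 7.1127, Σln x·ln z = 11.5773.
Equations: 12.7160·k + 7.8320·ln C = 11.5773;  7.8320·k + 5·ln C = 7.1127.
Δ = 12.7160·5 − (7.8320)² = 2.2397; k = (11.5773·5 − 7.8320·7.1127)/2.2397 = 0.97325, ln C = (12.7160·7.1127 − 7.8320·11.5773)/2.2397 = -0.10196.

k = 0.973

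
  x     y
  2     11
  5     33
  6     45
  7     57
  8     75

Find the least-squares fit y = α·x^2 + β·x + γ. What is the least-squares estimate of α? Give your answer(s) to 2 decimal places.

With design matrix A, AᵀA = [[8434, 1204, 178]; [1204, 178, 28]; [178, 28, 5]] and Aᵀy = [10082, 1456, 221]ᵀ.
Solving the 3×3 system (Gaussian elimination) gives α = 2116/1911, β = -142/273, γ = 377/49.

α = 1.11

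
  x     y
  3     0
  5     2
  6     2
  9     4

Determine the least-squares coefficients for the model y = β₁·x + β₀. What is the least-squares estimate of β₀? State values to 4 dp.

β₀ = -1.6800

Normal-equation sums: Σx·x = 151, Σx = 23, Σ1 = 4.
And Σx·y = 58, Σy = 8.
Normal equations: [[151, 23]; [23, 4]]·[β₁, β₀]ᵀ = [58, 8]ᵀ.
Eliminating β₀: 4·(row 1) − 23·(row 2) gives 75·β₁ = 4·58 − 23·8 = 48, so β₁ = 16/25.
Then β₀ = (8 − 23·(16/25))/4 = -42/25.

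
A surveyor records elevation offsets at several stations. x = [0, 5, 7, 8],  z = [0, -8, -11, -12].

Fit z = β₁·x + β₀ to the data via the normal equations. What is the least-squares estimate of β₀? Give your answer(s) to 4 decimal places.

AᵀA·[β₁, β₀]ᵀ = Aᵀz reads: 138·β₁ + 20·β₀ = -213;  20·β₁ + 4·β₀ = -31.
Eliminating β₀: 4·(row 1) − 20·(row 2) gives 152·β₁ = 4·(-213) − 20·(-31) = -232, so β₁ = -29/19.
Then β₀ = ((-31) − 20·(-29/19))/4 = -9/76.

β₀ = -0.1184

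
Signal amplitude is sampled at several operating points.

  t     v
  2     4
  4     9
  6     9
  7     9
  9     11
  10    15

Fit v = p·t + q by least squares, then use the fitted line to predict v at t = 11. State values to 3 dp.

v̂ = 14.544

Normal-equation sums: Σt·t = 286, Σt = 38, Σ1 = 6.
And Σt·v = 410, Σv = 57.
XᵀX·[p, q]ᵀ = Xᵀv becomes [[286, 38]; [38, 6]]·[p, q]ᵀ = [410, 57]ᵀ.
Determinant 286·6 − 38² = 272.
p = (410·6 − 38·57)/272 = 147/136; q = (286·57 − 38·410)/272 = 361/136.
At t = 11: v̂ = (147/136)·(11) + (361/136)·(1) = 989/68.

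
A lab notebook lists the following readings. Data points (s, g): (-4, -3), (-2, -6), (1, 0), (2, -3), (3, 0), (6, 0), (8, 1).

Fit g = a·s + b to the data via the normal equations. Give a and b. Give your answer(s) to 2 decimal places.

a = 0.45, b = -2.48

Forming XᵀX = [[134, 14]; [14, 7]] and Xᵀg = [26, -11]ᵀ gives XᵀX·[a, b]ᵀ = Xᵀg.
Eliminating b: 7·(row 1) − 14·(row 2) gives 742·a = 7·26 − 14·(-11) = 336, so a = 24/53.
Then b = ((-11) − 14·(24/53))/7 = -919/371.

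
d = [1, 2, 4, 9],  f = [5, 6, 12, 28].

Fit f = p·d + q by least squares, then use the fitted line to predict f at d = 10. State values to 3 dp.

From the data, Σd·d = 102, Σd = 16, Σ1 = 4.
And Σd·f = 317, Σf = 51.
Determinant 102·4 − 16² = 152.
p = (317·4 − 16·51)/152 = 113/38; q = (102·51 − 16·317)/152 = 65/76.
At d = 10: f̂ = (113/38)·(10) + (65/76)·(1) = 2325/76.

f̂ = 30.592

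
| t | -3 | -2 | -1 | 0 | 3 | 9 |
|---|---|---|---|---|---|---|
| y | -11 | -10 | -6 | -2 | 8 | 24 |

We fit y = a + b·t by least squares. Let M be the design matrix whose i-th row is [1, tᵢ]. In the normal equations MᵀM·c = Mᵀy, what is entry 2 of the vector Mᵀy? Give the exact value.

299

Entry 2 ↔ basis t, so (Mᵀy)_{2} = Σᵢ (t)·yᵢ = (-3)·(-11) + (-2)·(-10) + (-1)·(-6) + (0)·(-2) + (3)·(8) + (9)·(24) = 299.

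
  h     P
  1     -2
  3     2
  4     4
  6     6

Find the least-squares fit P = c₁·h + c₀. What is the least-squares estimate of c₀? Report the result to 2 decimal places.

MᵀM·[c₁, c₀]ᵀ = MᵀP reads: 62·c₁ + 14·c₀ = 56;  14·c₁ + 4·c₀ = 10.
(Σh·h = 62, Σh = 14, Σ1 = 4, Σh·P = 56, ΣP = 10.)
det = 62·4 − 14² = 52.
c₁ = (56·4 − 14·10)/52 = 21/13; c₀ = (62·10 − 14·56)/52 = -41/13.

c₀ = -3.15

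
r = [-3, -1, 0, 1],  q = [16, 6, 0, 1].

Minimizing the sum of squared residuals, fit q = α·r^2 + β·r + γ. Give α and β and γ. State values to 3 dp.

α = 0.886, β = -2.186, γ = 1.673

Compute the Gram sums: Σr^2·r^2 = 83, Σr^2·r = -27, Σr^2 = 11, Σr·r = 11, Σr = -3, Σ1 = 4.
Moment sums: Σr^2·q = 151, Σr·q = -53, Σq = 23.
Solving the 3×3 system (Gaussian elimination) gives α = 39/44, β = -481/220, γ = 92/55.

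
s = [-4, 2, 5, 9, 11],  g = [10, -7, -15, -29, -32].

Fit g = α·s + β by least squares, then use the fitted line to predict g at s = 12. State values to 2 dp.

ĝ = -35.89

Forming AᵀA = [[247, 23]; [23, 5]] and Aᵀg = [-742, -73]ᵀ gives AᵀA·[α, β]ᵀ = Aᵀg.
det = 247·5 − 23² = 706.
α = ((-742)·5 − 23·(-73))/706 = -2031/706; β = (247·(-73) − 23·(-742))/706 = -965/706.
At s = 12: ĝ = (-2031/706)·(12) + (-965/706)·(1) = -25337/706.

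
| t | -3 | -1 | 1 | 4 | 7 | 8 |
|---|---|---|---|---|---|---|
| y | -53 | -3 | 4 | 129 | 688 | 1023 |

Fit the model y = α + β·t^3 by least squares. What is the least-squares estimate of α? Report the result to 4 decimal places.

α = 0.8912

With design matrix A, AᵀA = [[6, 892]; [892, 384620]] and Aᵀy = [1788, 769454]ᵀ.
Determinant 6·384620 − 892² = 1512056.
α = (1788·384620 − 892·769454)/1512056 = 168449/189007; β = (6·769454 − 892·1788)/1512056 = 755457/378014.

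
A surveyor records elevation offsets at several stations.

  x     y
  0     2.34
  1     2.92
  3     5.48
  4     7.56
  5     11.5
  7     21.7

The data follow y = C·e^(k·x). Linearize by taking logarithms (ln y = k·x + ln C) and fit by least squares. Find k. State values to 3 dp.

Let Y = ln y. Fitting Y = k·x + ln C by least squares:
AᵀA = [[100.0000, 20.0000]; [20.0000, 6]], rhs = [48.0193, 11.1654]ᵀ  (here Σx = 20.0000, Σ(x)² = 100.0000, Σln y = 11.1654, Σx·ln y = 48.0193).
Solving (det = 200.0000): k = 0.32404, ln C = 0.78075.

k = 0.324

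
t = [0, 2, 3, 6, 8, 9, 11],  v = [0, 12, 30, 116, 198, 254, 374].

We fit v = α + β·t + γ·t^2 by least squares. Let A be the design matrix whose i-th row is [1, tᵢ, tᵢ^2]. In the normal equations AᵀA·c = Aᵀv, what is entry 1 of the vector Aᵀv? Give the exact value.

984

Entry 1 ↔ basis 1, so (Aᵀv)_{1} = Σᵢ vᵢ = (1)·(0) + (1)·(12) + (1)·(30) + (1)·(116) + (1)·(198) + (1)·(254) + (1)·(374) = 984.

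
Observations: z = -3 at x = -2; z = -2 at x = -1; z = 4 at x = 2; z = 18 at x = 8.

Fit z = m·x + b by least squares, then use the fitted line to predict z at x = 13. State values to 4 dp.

Entries of MᵀM: Σx·x = 73, Σx = 7, Σ1 = 4.
For Mᵀz: Σx·z = 160, Σz = 17.
Δ = 73·4 − 7² = 243.
m = (160·4 − 7·17)/243 = 521/243; b = (73·17 − 7·160)/243 = 121/243.
At x = 13: ẑ = (521/243)·(13) + (121/243)·(1) = 766/27.

ẑ = 28.3704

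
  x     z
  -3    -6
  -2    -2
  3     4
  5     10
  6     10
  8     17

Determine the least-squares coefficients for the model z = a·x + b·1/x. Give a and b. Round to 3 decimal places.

Setting ∂/∂a … = 0 gives: 147·a + 6·b = 280;  6·a + (889/1600)·b = 81/8.
det = 147·(889/1600) − 6² = 73083/1600.
a = (280·(889/1600) − 6·(81/8))/(73083/1600) = 151720/73083; b = (147·(81/8) − 6·280)/(73083/1600) = -102200/24361.

a = 2.076, b = -4.195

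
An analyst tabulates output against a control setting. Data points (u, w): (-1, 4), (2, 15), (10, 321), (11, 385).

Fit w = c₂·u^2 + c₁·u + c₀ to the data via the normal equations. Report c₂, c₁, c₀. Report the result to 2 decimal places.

The normal system MᵀM·[c₂, c₁, c₀]ᵀ = Mᵀw is [[24658, 2338, 226]; [2338, 226, 22]; [226, 22, 4]]·[c₂, c₁, c₀]ᵀ = [78749, 7471, 725]ᵀ.
Row-reducing yields c₂ = 5105/1644, c₁ = 2173/2740, c₀ = 5929/4110.

c₂ = 3.11, c₁ = 0.79, c₀ = 1.44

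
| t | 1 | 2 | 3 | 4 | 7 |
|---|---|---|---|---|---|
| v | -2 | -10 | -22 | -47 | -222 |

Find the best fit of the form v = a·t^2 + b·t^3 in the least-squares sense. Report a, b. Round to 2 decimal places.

From the data, Σt^2·t^2 = 2755, Σt^2·t^3 = 18107, Σt^3·t^3 = 122539.
Moment sums: Σt^2·v = -11870, Σt^3·v = -79830.
XᵀX·[a, b]ᵀ = Xᵀv becomes [[2755, 18107]; [18107, 122539]]·[a, b]ᵀ = [-11870, -79830]ᵀ.
Eliminating b: 122539·(row 1) − 18107·(row 2) gives 9731496·a = 122539·(-11870) − 18107·(-79830) = -9056120, so a = -1132015/1216437.
Then b = ((-79830) − 18107·(-1132015/1216437))/122539 = -32905/64023.

a = -0.93, b = -0.51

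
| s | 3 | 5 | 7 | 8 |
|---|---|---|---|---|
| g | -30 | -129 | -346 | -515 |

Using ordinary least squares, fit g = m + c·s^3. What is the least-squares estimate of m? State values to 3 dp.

Entries of XᵀX: Σ1 = 4, Σs^3 = 1007, Σs^3·s^3 = 396147.
For Xᵀg: Σg = -1020, Σs^3·g = -399293.
det = 4·396147 − 1007² = 570539.
m = ((-1020)·396147 − 1007·(-399293))/570539 = -1981889/570539; c = (4·(-399293) − 1007·(-1020))/570539 = -570032/570539.

m = -3.474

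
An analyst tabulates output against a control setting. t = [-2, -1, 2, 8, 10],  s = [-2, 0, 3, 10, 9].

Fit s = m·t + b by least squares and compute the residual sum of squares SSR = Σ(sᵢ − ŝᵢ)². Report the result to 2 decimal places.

Normal-equation sums: Σt·t = 173, Σt = 17, Σ1 = 5.
Right-hand side: Σt·s = 180, Σs = 20.
Normal equations: [[173, 17]; [17, 5]]·[m, b]ᵀ = [180, 20]ᵀ.
Determinant 173·5 − 17² = 576.
m = (180·5 − 17·20)/576 = 35/36; b = (173·20 − 17·180)/576 = 25/36.
Residuals: -3/4, 5/18, 13/36, 55/36, -17/12; SSR = 46/9.

SSR = 5.11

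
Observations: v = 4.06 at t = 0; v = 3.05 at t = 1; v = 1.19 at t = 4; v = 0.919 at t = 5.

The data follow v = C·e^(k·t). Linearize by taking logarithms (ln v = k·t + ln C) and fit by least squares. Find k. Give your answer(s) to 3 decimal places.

With ln vᵢ as the transformed response and tᵢ as the regressor:
Σt = 10.0000, Σ(t)² = 42.0000, Σln v = 2.6058, Σt·ln v = 1.3886.
Equations: 42.0000·k + 10.0000·ln C = 1.3886;  10.0000·k + 4·ln C = 2.6058.
Δ = 42.0000·4 − (10.0000)² = 68.0000; k = (1.3886·4 − 10.0000·2.6058)/68.0000 = -0.30152, ln C = (42.0000·2.6058 − 10.0000·1.3886)/68.0000 = 1.40526.

k = -0.302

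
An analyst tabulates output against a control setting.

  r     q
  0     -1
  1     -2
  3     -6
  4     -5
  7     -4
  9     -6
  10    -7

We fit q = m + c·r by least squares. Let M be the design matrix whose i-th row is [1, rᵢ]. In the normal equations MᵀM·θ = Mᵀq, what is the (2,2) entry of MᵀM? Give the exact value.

256

Row 2 ↔ basis r, column 2 ↔ basis r, so (MᵀM)_{2,2} = Σᵢ (r)·(r) = (0)·(0) + (1)·(1) + (3)·(3) + (4)·(4) + (7)·(7) + (9)·(9) + (10)·(10) = 256.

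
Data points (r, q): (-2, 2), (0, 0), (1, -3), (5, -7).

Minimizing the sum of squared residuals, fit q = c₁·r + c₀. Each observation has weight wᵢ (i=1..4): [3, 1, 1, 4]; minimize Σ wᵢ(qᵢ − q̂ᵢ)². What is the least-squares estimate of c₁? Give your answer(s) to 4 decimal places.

Setting ∂/∂c₁ … = 0 gives: 113·c₁ + 15·c₀ = -155;  15·c₁ + 9·c₀ = -25.
(Σwᵢ·r·r = 113, Σwᵢ·r = 15, Σwᵢ·1 = 9, Σwᵢ·r·q = -155, Σwᵢ·q = -25.)
Δ = 113·9 − 15² = 792.
c₁ = ((-155)·9 − 15·(-25))/792 = -85/66; c₀ = (113·(-25) − 15·(-155))/792 = -125/198.

c₁ = -1.2879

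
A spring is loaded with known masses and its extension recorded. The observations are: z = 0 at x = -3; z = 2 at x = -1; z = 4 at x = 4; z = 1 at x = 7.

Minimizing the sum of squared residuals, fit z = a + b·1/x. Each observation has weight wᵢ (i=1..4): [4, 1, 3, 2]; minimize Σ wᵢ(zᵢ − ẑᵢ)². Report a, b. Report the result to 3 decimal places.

The normal system AᵀWA·[a, b]ᵀ = AᵀWz is [[10, -109/84]; [-109/84, 11803/7056]]·[a, b]ᵀ = [16, 9/7]ᵀ.
det = 10·(11803/7056) − (-109/84)² = 35383/2352.
a = (16·(11803/7056) − (-109/84)·(9/7))/(35383/2352) = 200620/106149; b = (10·(9/7) − (-109/84)·16)/(35383/2352) = 79072/35383.

a = 1.890, b = 2.235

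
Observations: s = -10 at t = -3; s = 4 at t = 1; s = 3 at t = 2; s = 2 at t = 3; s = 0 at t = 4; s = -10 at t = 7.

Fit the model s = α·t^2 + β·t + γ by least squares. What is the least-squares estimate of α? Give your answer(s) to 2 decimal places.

α = -0.53

From the data, Σt^2·t^2 = 2836, Σt^2·t = 416, Σt^2 = 88, Σt·t = 88, Σt = 14, Σ1 = 6.
And Σt^2·s = -546, Σt·s = -24, Σs = -11.
So AᵀA·[α, β, γ]ᵀ = Aᵀs: [[2836, 416, 88]; [416, 88, 14]; [88, 14, 6]]·[α, β, γ]ᵀ = [-546, -24, -11]ᵀ.
Inverting the 3×3 Gram matrix, [α, β, γ]ᵀ = [-5409/10282, 20903/10282, 5854/5141]ᵀ.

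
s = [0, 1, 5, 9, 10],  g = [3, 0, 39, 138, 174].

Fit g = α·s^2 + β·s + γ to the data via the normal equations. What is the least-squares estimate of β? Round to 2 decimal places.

β = -2.67

Sums needed: Σs^2·s^2 = 17187, Σs^2·s = 1855, Σs^2 = 207, Σs·s = 207, Σs = 25, Σ1 = 5.
Right-hand side: Σs^2·g = 29553, Σs·g = 3177, Σg = 354.
So MᵀM·[α, β, γ]ᵀ = Mᵀg: [[17187, 1855, 207]; [1855, 207, 25]; [207, 25, 5]]·[α, β, γ]ᵀ = [29553, 3177, 354]ᵀ.
Inverting the 3×3 Gram matrix, [α, β, γ]ᵀ = [591/298, -32667/12218, 12603/6109]ᵀ.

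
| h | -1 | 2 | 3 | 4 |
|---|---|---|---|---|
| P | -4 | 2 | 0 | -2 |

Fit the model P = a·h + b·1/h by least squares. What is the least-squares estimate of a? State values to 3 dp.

Setting ∂/∂a … = 0 gives: 30·a + 4·b = 0;  4·a + (205/144)·b = 9/2.
Determinant 30·(205/144) − 4² = 641/24.
a = (0·(205/144) − 4·(9/2))/(641/24) = -432/641; b = (30·(9/2) − 4·0)/(641/24) = 3240/641.

a = -0.674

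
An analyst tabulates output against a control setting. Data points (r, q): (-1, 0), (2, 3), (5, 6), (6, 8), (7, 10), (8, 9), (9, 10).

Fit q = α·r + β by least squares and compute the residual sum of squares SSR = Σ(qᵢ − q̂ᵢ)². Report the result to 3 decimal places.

SSR = 3.435

Entries of XᵀX: Σr·r = 260, Σr = 36, Σ1 = 7.
Right-hand side: Σr·q = 316, Σq = 46.
det = 260·7 − 36² = 524.
α = (316·7 − 36·46)/524 = 139/131; β = (260·46 − 36·316)/524 = 146/131.
Residuals: -7/131, -31/131, -55/131, 68/131, 191/131, -79/131, -87/131; SSR = 450/131.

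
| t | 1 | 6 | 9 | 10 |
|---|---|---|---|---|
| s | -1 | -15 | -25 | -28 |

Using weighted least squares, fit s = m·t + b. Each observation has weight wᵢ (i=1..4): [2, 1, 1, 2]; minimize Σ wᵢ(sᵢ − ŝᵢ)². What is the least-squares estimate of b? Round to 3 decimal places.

From the data, Σwᵢ·t·t = 319, Σwᵢ·t = 37, Σwᵢ·1 = 6.
And Σwᵢ·t·s = -877, Σwᵢ·s = -98.
Δ = 319·6 − 37² = 545.
m = ((-877)·6 − 37·(-98))/545 = -1636/545; b = (319·(-98) − 37·(-877))/545 = 1187/545.

b = 2.178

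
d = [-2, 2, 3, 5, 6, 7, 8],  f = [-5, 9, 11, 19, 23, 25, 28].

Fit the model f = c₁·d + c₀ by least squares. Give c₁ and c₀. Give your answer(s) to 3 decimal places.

The normal equations are: 191·c₁ + 29·c₀ = 693;  29·c₁ + 7·c₀ = 110.
det = 191·7 − 29² = 496.
c₁ = (693·7 − 29·110)/496 = 1661/496; c₀ = (191·110 − 29·693)/496 = 913/496.

c₁ = 3.349, c₀ = 1.841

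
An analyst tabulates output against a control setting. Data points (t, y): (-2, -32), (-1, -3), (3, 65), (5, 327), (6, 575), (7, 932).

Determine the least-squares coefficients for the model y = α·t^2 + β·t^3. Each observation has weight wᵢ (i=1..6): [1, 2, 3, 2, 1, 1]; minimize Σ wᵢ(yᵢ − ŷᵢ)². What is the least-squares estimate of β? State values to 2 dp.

The normal system AᵀWA·[α, β]ᵀ = AᵀWy is [[5208, 31528]; [31528, 197808]]·[α, β]ᵀ = [84339, 531153]ᵀ.
Δ = 5208·197808 − 31528² = 36169280.
α = (84339·197808 − 31528·531153)/36169280 = -7907859/4521160; β = (5208·531153 − 31528·84339)/36169280 = 478593/161470.

β = 2.96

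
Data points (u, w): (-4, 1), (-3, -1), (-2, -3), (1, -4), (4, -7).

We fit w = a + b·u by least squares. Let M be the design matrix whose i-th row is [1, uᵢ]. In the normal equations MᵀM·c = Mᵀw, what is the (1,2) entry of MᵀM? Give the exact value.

-4

Row 1 ↔ basis 1, column 2 ↔ basis u, so (MᵀM)_{1,2} = Σᵢ u = (1)·(-4) + (1)·(-3) + (1)·(-2) + (1)·(1) + (1)·(4) = -4.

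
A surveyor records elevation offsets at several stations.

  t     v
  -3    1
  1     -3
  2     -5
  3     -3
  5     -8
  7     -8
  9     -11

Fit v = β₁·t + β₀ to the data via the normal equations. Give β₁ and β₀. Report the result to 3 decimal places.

Setting ∂/∂β₁ … = 0 gives: 178·β₁ + 24·β₀ = -220;  24·β₁ + 7·β₀ = -37.
det = 178·7 − 24² = 670.
β₁ = ((-220)·7 − 24·(-37))/670 = -326/335; β₀ = (178·(-37) − 24·(-220))/670 = -653/335.

β₁ = -0.973, β₀ = -1.949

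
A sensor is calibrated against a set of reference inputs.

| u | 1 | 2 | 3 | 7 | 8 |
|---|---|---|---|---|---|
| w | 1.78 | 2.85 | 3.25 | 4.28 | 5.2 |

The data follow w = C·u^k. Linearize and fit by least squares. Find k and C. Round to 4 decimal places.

k = 0.4647, C = 1.8973

Linearized form: ln w = k·ln u + ln C. From the 5 transformed points,
Sums: Σln u = 5.8171, Σ(ln u)² = 9.7980, Σln w = 5.9052, Σln u·ln w = 8.2784.
Normal system: [[9.7980, 5.8171]; [5.8171, 5]]·[k, ln C]ᵀ = [8.2784, 5.9052]ᵀ.
Δ = 9.7980·5 − (5.8171)² = 15.1514; k = (8.2784·5 − 5.8171·5.9052)/15.1514 = 0.46469, ln C = (9.7980·5.9052 − 5.8171·8.2784)/15.1514 = 0.64041, so C = exp(0.64041) = 1.89726.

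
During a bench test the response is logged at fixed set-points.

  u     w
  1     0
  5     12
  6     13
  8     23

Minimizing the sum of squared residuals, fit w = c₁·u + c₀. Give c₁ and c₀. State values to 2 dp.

c₁ = 3.15, c₀ = -3.77

Forming XᵀX = [[126, 20]; [20, 4]] and Xᵀw = [322, 48]ᵀ gives XᵀX·[c₁, c₀]ᵀ = Xᵀw.
Δ = 126·4 − 20² = 104.
c₁ = (322·4 − 20·48)/104 = 41/13; c₀ = (126·48 − 20·322)/104 = -49/13.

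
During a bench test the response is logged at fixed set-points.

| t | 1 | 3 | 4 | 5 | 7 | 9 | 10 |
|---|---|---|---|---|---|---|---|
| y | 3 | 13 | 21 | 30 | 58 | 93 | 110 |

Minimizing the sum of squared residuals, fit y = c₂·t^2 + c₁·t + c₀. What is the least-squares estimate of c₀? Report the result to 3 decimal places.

c₀ = 0.518

Forming AᵀA = [[19925, 2289, 281]; [2289, 281, 39]; [281, 39, 7]] and Aᵀy = [22581, 2619, 328]ᵀ gives AᵀA·[c₂, c₁, c₀]ᵀ = Aᵀy.
Row-reducing yields c₂ = 13585/13726, c₁ = 16281/13726, c₀ = 3556/6863.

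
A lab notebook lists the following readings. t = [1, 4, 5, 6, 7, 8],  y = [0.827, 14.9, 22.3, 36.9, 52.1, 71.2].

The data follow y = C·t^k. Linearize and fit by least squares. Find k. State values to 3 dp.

k = 2.128

Taking logs, ln y = k·ln t + ln C, so regress ln y on ln t.
Σln t = 8.8128, Σ(ln t)² = 15.8331, Σln y = 17.4429, Σln t·ln y = 31.7689.
Normal system: [[15.8331, 8.8128]; [8.8128, 6]]·[k, ln C]ᵀ = [31.7689, 17.4429]ᵀ.
Solving (det = 17.3327): k = 2.12848, ln C = -0.21918.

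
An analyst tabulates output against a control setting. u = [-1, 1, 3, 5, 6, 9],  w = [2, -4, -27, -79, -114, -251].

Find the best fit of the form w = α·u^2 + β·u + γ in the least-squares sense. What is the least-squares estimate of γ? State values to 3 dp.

With design matrix M, MᵀM = [[8565, 1097, 153]; [1097, 153, 23]; [153, 23, 6]] and Mᵀw = [-26655, -3425, -473]ᵀ.
Solving the 3×3 system (Gaussian elimination) gives α = -369913/125220, β = -66803/41740, γ = 164753/62610.

γ = 2.631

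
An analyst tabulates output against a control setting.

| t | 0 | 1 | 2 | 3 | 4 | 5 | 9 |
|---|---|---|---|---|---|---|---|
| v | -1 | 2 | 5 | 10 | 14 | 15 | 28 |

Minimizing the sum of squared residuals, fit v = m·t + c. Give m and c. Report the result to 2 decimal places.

m = 3.25, c = -0.72

Compute the Gram sums: Σt·t = 136, Σt = 24, Σ1 = 7.
For Mᵀv: Σt·v = 425, Σv = 73.
Determinant 136·7 − 24² = 376.
m = (425·7 − 24·73)/376 = 1223/376; c = (136·73 − 24·425)/376 = -34/47.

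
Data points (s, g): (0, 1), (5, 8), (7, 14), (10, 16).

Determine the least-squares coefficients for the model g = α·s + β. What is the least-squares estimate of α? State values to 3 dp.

α = 1.575

Setting ∂/∂α … = 0 gives: 174·α + 22·β = 298;  22·α + 4·β = 39.
(Σs·s = 174, Σs = 22, Σ1 = 4, Σs·g = 298, Σg = 39.)
det = 174·4 − 22² = 212.
α = (298·4 − 22·39)/212 = 167/106; β = (174·39 − 22·298)/212 = 115/106.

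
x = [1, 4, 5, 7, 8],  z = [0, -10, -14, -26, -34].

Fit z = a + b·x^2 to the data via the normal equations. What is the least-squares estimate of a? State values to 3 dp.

With design matrix A, AᵀA = [[5, 155]; [155, 7379]] and Aᵀz = [-84, -3960]ᵀ.
Δ = 5·7379 − 155² = 12870.
a = ((-84)·7379 − 155·(-3960))/12870 = -1006/2145; b = (5·(-3960) − 155·(-84))/12870 = -226/429.

a = -0.469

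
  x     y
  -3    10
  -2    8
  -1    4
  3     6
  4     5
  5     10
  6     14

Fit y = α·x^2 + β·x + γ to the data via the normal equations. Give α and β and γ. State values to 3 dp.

α = 0.448, β = -0.961, γ = 3.390

The normal system MᵀM·[α, β, γ]ᵀ = Mᵀy is [[2356, 396, 100]; [396, 100, 12]; [100, 12, 7]]·[α, β, γ]ᵀ = [1014, 122, 57]ᵀ.
Solving the 3×3 system (Gaussian elimination) gives α = 69/154, β = -74/77, γ = 261/77.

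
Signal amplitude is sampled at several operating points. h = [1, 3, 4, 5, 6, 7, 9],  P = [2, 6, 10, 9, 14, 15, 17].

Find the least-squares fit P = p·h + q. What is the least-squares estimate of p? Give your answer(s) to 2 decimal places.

p = 1.95

Normal-equation sums: Σh·h = 217, Σh = 35, Σ1 = 7.
For MᵀP: Σh·P = 447, ΣP = 73.
MᵀM·[p, q]ᵀ = MᵀP becomes [[217, 35]; [35, 7]]·[p, q]ᵀ = [447, 73]ᵀ.
Eliminating q: 7·(row 1) − 35·(row 2) gives 294·p = 7·447 − 35·73 = 574, so p = 41/21.
Then q = (73 − 35·(41/21))/7 = 2/3.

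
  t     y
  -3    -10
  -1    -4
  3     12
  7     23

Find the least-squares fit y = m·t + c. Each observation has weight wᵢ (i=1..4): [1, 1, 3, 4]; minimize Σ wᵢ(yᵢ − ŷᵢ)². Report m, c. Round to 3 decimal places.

The normal system XᵀWX·[m, c]ᵀ = XᵀWy is [[233, 33]; [33, 9]]·[m, c]ᵀ = [786, 114]ᵀ.
det = 233·9 − 33² = 1008.
m = (786·9 − 33·114)/1008 = 23/7; c = (233·114 − 33·786)/1008 = 13/21.

m = 3.286, c = 0.619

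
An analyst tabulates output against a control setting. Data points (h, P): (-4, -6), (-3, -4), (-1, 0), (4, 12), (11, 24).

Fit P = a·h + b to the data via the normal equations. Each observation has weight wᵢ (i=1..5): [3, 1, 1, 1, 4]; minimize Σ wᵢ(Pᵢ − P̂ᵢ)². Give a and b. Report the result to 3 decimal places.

The normal system AᵀWA·[a, b]ᵀ = AᵀWP is [[558, 32]; [32, 10]]·[a, b]ᵀ = [1188, 86]ᵀ.
Eliminating b: 10·(row 1) − 32·(row 2) gives 4556·a = 10·1188 − 32·86 = 9128, so a = 2282/1139.
Then b = (86 − 32·(2282/1139))/10 = 2493/1139.

a = 2.004, b = 2.189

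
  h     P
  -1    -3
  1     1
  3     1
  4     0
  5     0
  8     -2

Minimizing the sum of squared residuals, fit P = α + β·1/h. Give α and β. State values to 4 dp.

α = -0.8284, β = 2.1693

Compute the Gram sums: Σ1 = 6, Σ1/h = 109/120, Σ1/h·1/h = 32101/14400.
Right-hand side: ΣP = -3, Σ1/h·P = 49/12.
Normal equations: [[6, 109/120]; [109/120, 32101/14400]]·[α, β]ᵀ = [-3, 49/12]ᵀ.
Δ = 6·(32101/14400) − (109/120)² = 7229/576.
α = ((-3)·(32101/14400) − (109/120)·(49/12))/(7229/576) = -149713/180725; β = (6·(49/12) − (109/120)·(-3))/(7229/576) = 78408/36145.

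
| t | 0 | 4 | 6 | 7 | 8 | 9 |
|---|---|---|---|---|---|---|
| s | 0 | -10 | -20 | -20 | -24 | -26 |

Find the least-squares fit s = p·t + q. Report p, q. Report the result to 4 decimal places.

p = -2.9875, q = 0.2625

Forming MᵀM = [[246, 34]; [34, 6]] and Mᵀs = [-726, -100]ᵀ gives MᵀM·[p, q]ᵀ = Mᵀs.
Determinant 246·6 − 34² = 320.
p = ((-726)·6 − 34·(-100))/320 = -239/80; q = (246·(-100) − 34·(-726))/320 = 21/80.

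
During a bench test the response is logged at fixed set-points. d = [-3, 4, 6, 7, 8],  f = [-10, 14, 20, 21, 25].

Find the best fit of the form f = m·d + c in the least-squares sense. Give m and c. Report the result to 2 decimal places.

Compute the Gram sums: Σd·d = 174, Σd = 22, Σ1 = 5.
And Σd·f = 553, Σf = 70.
det = 174·5 − 22² = 386.
m = (553·5 − 22·70)/386 = 1225/386; c = (174·70 − 22·553)/386 = 7/193.

m = 3.17, c = 0.04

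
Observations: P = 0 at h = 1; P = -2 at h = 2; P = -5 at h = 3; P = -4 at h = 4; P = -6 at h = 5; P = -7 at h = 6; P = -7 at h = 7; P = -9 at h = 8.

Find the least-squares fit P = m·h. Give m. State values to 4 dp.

Normal-equation sums: Σh·h = 204.
Right-hand side: Σh·P = -228.
AᵀA·[m]ᵀ = AᵀP becomes [[204]]·[m]ᵀ = [-228]ᵀ.
Hence m = -228 / 204 ≈ -1.11765.

m = -1.1176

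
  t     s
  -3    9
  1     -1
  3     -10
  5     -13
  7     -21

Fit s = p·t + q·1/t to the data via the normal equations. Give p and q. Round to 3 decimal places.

With design matrix A, AᵀA = [[93, 5]; [5, 14141/11025]] and Aᵀs = [-270, -194/15]ᵀ.
Eliminating q: (14141/11025)·(row 1) − 5·(row 2) gives (346496/3675)·p = (14141/11025)·(-270) − 5·(-194/15) = -207008/735, so p = -32345/10828.
Then q = ((-194/15) − 5·(-32345/10828))/(14141/11025) = 16905/10828.

p = -2.987, q = 1.561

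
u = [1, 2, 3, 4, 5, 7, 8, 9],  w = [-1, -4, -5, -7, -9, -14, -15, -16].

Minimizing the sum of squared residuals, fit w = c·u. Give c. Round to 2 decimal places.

c = -1.84

With design matrix A, AᵀA = [[249]] and Aᵀw = [-459]ᵀ.
Hence c = -459 / 249 ≈ -1.84337.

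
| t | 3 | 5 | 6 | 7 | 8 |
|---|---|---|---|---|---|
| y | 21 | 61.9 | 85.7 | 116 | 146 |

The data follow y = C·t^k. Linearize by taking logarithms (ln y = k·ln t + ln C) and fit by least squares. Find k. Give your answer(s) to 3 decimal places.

Taking logs, ln y = k·ln t + ln C, so regress ln y on ln t.
Sums: Σln t = 8.5252, Σ(ln t)² = 15.1183, Σln y = 21.3581, Σln t·ln y = 37.5726.
Normal system: [[15.1183, 8.5252]; [8.5252, 5]]·[k, ln C]ᵀ = [37.5726, 21.3581]ᵀ.
Slope k = (n·Σln t·ln y − Σln t·Σln y)/(n·Σ(ln t)² − (Σln t)²) = (5·37.5726 − 8.5252·21.3581)/2.9130 = 1.98472; ln C = (Σln y − k·Σln t)/n = 0.88760.

k = 1.985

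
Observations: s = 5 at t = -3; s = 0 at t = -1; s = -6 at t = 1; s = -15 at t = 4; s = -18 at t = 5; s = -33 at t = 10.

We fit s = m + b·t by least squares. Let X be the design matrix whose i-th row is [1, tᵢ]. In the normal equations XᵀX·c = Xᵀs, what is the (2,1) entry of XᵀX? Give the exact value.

16

Row 2 ↔ basis t, column 1 ↔ basis 1, so (XᵀX)_{2,1} = Σᵢ t = (-3)·(1) + (-1)·(1) + (1)·(1) + (4)·(1) + (5)·(1) + (10)·(1) = 16.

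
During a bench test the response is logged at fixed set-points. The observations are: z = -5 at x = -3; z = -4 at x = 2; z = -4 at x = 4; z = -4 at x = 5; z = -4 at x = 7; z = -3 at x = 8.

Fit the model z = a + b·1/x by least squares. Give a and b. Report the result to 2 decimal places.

MᵀM·[a, b]ᵀ = Mᵀz reads: 6·a + (743/840)·b = -24;  (743/840)·a + (352549/705600)·b = -2587/840.
det = 6·(352549/705600) − (743/840)² = 312649/141120.
a = ((-24)·(352549/705600) − (743/840)·(-2587/840))/(312649/141120) = -1307807/312649; b = (6·(-2587/840) − (743/840)·(-24))/(312649/141120) = 388080/312649.

a = -4.18, b = 1.24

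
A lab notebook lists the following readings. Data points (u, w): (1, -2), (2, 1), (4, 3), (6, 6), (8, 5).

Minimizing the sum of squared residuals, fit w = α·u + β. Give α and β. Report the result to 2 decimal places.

Forming AᵀA = [[121, 21]; [21, 5]] and Aᵀw = [88, 13]ᵀ gives AᵀA·[α, β]ᵀ = Aᵀw.
det = 121·5 − 21² = 164.
α = (88·5 − 21·13)/164 = 167/164; β = (121·13 − 21·88)/164 = -275/164.

α = 1.02, β = -1.68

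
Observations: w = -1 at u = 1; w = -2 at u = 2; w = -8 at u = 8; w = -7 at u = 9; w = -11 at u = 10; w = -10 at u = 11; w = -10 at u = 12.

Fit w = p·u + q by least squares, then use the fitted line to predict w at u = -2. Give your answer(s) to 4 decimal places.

ŵ = 1.5013

The normal system XᵀX·[p, q]ᵀ = Xᵀw is [[515, 53]; [53, 7]]·[p, q]ᵀ = [-472, -49]ᵀ.
Eliminating q: 7·(row 1) − 53·(row 2) gives 796·p = 7·(-472) − 53·(-49) = -707, so p = -707/796.
Then q = ((-49) − 53·(-707/796))/7 = -219/796.
At u = -2: ŵ = (-707/796)·(-2) + (-219/796)·(1) = 1195/796.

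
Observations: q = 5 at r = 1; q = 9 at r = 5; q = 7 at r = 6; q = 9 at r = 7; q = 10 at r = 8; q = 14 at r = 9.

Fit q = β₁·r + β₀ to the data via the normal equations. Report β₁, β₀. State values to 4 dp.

Compute the Gram sums: Σr·r = 256, Σr = 36, Σ1 = 6.
Right-hand side: Σr·q = 361, Σq = 54.
XᵀX·[β₁, β₀]ᵀ = Xᵀq becomes [[256, 36]; [36, 6]]·[β₁, β₀]ᵀ = [361, 54]ᵀ.
Determinant 256·6 − 36² = 240.
β₁ = (361·6 − 36·54)/240 = 37/40; β₀ = (256·54 − 36·361)/240 = 69/20.

β₁ = 0.9250, β₀ = 3.4500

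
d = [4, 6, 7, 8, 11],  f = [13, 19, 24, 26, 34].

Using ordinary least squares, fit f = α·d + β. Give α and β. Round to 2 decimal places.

Normal-equation sums: Σd·d = 286, Σd = 36, Σ1 = 5.
And Σd·f = 916, Σf = 116.
So AᵀA·[α, β]ᵀ = Aᵀf: [[286, 36]; [36, 5]]·[α, β]ᵀ = [916, 116]ᵀ.
Determinant 286·5 − 36² = 134.
α = (916·5 − 36·116)/134 = 202/67; β = (286·116 − 36·916)/134 = 100/67.

α = 3.01, β = 1.49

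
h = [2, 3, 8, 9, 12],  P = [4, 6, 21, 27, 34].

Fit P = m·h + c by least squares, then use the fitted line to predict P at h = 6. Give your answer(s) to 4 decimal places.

Forming MᵀM = [[302, 34]; [34, 5]] and MᵀP = [845, 92]ᵀ gives MᵀM·[m, c]ᵀ = MᵀP.
det = 302·5 − 34² = 354.
m = (845·5 − 34·92)/354 = 1097/354; c = (302·92 − 34·845)/354 = -473/177.
At h = 6: P̂ = (1097/354)·(6) + (-473/177)·(1) = 2818/177.

P̂ = 15.9209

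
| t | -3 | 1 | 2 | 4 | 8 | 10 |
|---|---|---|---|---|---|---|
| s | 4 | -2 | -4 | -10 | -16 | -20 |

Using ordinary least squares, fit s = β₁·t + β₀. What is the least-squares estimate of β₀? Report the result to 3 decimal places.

β₀ = -1.076

With design matrix M, MᵀM = [[194, 22]; [22, 6]] and Mᵀs = [-390, -48]ᵀ.
Δ = 194·6 − 22² = 680.
β₁ = ((-390)·6 − 22·(-48))/680 = -321/170; β₀ = (194·(-48) − 22·(-390))/680 = -183/170.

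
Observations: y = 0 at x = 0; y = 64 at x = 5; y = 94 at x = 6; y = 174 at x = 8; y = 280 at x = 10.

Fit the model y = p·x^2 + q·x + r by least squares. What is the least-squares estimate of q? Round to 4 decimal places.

q = -2.6859

The normal equations are: 16017·p + 1853·q + 225·r = 44120;  1853·p + 225·q + 29·r = 5076;  225·p + 29·q + 5·r = 612.
Solving the 3×3 system (Gaussian elimination) gives p = 32899/10738, q = -28841/10738, r = 577/5369.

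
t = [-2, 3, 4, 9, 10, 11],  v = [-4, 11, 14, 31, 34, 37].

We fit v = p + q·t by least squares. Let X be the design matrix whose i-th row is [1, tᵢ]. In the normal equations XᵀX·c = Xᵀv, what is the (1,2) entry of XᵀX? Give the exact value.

Row 1 ↔ basis 1, column 2 ↔ basis t, so (XᵀX)_{1,2} = Σᵢ t = (1)·(-2) + (1)·(3) + (1)·(4) + (1)·(9) + (1)·(10) + (1)·(11) = 35.

35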